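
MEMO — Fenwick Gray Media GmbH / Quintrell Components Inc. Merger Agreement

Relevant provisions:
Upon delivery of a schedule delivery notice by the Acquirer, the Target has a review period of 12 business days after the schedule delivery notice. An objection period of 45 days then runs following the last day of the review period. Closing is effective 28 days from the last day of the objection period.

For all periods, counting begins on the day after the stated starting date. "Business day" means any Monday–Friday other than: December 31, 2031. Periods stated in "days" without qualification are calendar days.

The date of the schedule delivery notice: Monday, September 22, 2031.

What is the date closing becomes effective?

December 20, 2031

The last day of the review period: counting 12 business days from Monday, September 22, 2031 (Sep 23, Sep 24, Sep 25, Sep 26, …, Oct 6, Oct 7, Oct 8, skipping weekends) reaches Wednesday, October 8, 2031.
Adding 45 calendar days to October 8, 2031 gives November 22, 2031, which is the last day of the objection period.
The date closing becomes effective: 28 calendar days after November 22, 2031 is December 20, 2031.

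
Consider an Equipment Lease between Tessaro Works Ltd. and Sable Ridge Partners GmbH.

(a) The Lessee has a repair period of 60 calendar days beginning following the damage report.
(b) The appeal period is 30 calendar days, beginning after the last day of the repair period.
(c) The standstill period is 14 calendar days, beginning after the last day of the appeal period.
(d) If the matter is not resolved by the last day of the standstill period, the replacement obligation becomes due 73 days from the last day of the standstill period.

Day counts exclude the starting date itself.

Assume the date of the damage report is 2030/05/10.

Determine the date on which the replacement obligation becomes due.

2030/11/03

The last day of the repair period: 60 calendar days after 2030/05/10 is 2030/07/09.
The last day of the appeal period: 30 calendar days after 2030/07/09 is 2030/08/08.
Adding 14 calendar days to 2030/08/08 gives 2030/08/22, which is the last day of the standstill period.
Adding 73 calendar days to 2030/08/22 gives 2030/11/03, which is the date on which the replacement obligation becomes due.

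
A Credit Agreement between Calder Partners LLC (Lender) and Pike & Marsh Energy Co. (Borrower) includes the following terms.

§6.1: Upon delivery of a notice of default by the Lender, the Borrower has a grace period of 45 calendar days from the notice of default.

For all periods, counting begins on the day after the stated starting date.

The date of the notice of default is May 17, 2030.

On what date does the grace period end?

The last day of the grace period: 45 calendar days after May 17, 2030 is July 1, 2030.

July 1, 2030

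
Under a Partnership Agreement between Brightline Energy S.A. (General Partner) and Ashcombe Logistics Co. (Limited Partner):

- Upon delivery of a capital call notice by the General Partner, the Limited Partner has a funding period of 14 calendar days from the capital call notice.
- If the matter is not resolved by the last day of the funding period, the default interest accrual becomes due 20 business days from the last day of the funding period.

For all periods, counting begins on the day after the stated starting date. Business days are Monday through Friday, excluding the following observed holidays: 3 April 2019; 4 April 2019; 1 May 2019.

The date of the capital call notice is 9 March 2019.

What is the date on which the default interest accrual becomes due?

23 April 2019

The last day of the funding period: 9 March 2019 + 14 days = 23 March 2019.
The date on which the default interest accrual becomes due: 20 business days after Saturday, 23 March 2019, skipping weekends and the listed holidays on Apr 3, Apr 4 — Mar 25, Mar 26, Mar 27, Mar 28, …, Apr 19, Apr 22, Apr 23 — lands on Tuesday, 23 April 2019.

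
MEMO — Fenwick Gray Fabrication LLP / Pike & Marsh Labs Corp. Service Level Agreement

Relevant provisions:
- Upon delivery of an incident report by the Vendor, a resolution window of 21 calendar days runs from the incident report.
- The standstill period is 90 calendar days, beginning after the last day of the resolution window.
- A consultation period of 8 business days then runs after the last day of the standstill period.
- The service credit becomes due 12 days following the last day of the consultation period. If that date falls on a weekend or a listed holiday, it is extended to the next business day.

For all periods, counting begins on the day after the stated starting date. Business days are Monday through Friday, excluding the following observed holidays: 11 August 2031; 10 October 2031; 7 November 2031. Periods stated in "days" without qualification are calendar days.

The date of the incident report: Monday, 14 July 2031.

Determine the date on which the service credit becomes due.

25 November 2031

Adding 21 calendar days to 14 July 2031 gives 4 August 2031, which is the last day of the resolution window.
Adding 90 calendar days to 4 August 2031 gives 2 November 2031, which is the last day of the standstill period.
The last day of the consultation period: 8 business days after Sunday, 2 November 2031, skipping weekends and the listed holiday on Nov 7 — Nov 3, Nov 4, Nov 5, Nov 6, Nov 10, Nov 11, Nov 12, Nov 13 — lands on Thursday, 13 November 2031.
The date on which the service credit becomes due: 12 calendar days after 13 November 2031 is 25 November 2031. 25 November 2031 is a Tuesday and is not a listed holiday, so no roll-forward applies.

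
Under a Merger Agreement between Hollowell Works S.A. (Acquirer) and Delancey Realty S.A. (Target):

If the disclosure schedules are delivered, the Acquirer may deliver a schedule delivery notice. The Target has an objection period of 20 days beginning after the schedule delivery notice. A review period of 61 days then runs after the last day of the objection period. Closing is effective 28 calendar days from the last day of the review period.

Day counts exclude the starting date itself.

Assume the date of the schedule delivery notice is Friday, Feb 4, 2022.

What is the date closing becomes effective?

The last day of the objection period: Feb 4, 2022 + 20 days = Feb 24, 2022.
The last day of the review period: Feb 24, 2022 + 61 days = Apr 26, 2022.
The date closing becomes effective: 28 calendar days after Apr 26, 2022 is May 24, 2022.

May 24, 2022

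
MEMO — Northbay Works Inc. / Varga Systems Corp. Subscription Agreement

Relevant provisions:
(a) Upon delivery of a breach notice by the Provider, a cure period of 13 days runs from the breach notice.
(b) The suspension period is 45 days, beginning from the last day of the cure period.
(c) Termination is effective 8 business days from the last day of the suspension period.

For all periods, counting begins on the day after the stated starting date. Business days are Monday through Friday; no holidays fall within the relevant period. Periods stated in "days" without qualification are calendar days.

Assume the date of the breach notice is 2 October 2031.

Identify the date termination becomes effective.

The last day of the cure period: 13 calendar days after 2 October 2031 is 15 October 2031.
The last day of the suspension period: 15 October 2031 + 45 days = 29 November 2031.
The date termination becomes effective: counting 8 business days from Saturday, 29 November 2031 (Dec 1, Dec 2, Dec 3, Dec 4, Dec 5, Dec 8, Dec 9, Dec 10, skipping weekends) reaches Wednesday, 10 December 2031.

10 December 2031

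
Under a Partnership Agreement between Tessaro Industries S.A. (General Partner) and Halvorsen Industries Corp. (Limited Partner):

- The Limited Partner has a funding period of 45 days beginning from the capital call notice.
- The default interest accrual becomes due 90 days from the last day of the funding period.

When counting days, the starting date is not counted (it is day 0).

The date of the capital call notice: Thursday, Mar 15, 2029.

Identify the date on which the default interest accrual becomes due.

The last day of the funding period: Mar 15, 2029 + 45 days = Apr 29, 2029.
Adding 90 calendar days to Apr 29, 2029 gives Jul 28, 2029, which is the date on which the default interest accrual becomes due.

Jul 28, 2029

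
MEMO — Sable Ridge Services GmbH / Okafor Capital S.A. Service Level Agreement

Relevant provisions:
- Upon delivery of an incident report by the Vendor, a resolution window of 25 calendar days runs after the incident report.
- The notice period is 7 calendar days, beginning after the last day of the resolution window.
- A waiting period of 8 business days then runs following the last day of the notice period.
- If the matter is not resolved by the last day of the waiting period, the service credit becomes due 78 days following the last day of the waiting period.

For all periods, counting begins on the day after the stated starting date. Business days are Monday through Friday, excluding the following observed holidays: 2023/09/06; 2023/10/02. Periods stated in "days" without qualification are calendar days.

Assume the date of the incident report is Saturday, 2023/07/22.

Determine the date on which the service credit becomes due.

The last day of the resolution window: 25 calendar days after 2023/07/22 is 2023/08/16.
Adding 7 calendar days to 2023/08/16 gives 2023/08/23, which is the last day of the notice period.
The last day of the waiting period: counting 8 business days from Wednesday, 2023/08/23 (Aug 24, Aug 25, Aug 28, Aug 29, Aug 30, Aug 31, Sep 1, Sep 4, skipping weekends) reaches Monday, 2023/09/04.
The date on which the service credit becomes due: 2023/09/04 + 78 days = 2023/11/21.

2023/11/21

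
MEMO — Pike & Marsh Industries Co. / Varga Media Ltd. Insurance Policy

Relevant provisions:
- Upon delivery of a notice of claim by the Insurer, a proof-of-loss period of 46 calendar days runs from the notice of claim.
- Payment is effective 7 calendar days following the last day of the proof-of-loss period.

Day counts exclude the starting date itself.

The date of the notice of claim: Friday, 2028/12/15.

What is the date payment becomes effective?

The last day of the proof-of-loss period: 2028/12/15 + 46 days = 2029/01/30.
The date payment becomes effective: 7 calendar days after 2029/01/30 is 2029/02/06.

2029/02/06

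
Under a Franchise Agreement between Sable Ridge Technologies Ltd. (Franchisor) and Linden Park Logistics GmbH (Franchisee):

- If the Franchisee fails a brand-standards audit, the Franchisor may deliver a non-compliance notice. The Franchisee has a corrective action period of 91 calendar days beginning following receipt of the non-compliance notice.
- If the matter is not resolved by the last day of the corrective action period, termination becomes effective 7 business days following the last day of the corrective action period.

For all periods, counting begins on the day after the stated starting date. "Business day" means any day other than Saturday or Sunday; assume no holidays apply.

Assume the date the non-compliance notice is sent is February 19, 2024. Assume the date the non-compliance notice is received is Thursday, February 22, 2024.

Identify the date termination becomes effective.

The last day of the corrective action period: February 22, 2024 + 91 days = May 23, 2024.
From Thursday, May 23, 2024, 7 business days (May 24, May 27, May 28, May 29, May 30, May 31, Jun 3, skipping weekends) brings us to Monday, June 3, 2024, which is the date termination becomes effective.

June 3, 2024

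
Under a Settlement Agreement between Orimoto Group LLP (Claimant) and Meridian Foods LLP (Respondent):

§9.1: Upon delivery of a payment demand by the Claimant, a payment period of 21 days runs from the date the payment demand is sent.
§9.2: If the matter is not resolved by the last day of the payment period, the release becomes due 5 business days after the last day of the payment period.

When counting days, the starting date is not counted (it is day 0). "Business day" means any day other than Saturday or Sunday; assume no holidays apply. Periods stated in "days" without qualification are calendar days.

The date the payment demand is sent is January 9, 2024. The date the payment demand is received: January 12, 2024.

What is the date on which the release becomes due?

Adding 21 calendar days to January 9, 2024 gives January 30, 2024, which is the last day of the payment period.
The date on which the release becomes due: counting 5 business days from Tuesday, January 30, 2024 (Jan 31, Feb 1, Feb 2, Feb 5, Feb 6, skipping weekends) reaches Tuesday, February 6, 2024.

February 6, 2024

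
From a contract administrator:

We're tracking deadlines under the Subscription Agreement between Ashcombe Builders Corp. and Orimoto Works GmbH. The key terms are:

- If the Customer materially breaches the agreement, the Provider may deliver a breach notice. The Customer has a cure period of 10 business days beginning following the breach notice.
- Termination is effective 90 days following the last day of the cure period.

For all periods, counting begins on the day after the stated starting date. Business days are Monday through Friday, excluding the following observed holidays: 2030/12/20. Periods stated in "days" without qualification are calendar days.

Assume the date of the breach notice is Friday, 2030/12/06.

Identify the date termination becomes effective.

2031/03/23

The last day of the cure period: 10 business days after Friday, 2030/12/06, skipping weekends and the listed holiday on Dec 20 — Dec 9, Dec 10, Dec 11, Dec 12, Dec 13, Dec 16, Dec 17, Dec 18, Dec 19, Dec 23 — lands on Monday, 2030/12/23.
The date termination becomes effective: 2030/12/23 + 90 days = 2031/03/23.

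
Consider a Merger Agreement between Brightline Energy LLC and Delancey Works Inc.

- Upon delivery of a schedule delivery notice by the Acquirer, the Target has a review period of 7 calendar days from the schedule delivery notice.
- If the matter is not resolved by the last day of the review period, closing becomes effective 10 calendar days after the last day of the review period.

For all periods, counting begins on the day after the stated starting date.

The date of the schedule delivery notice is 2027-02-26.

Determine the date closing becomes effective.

Adding 7 calendar days to 2027-02-26 gives 2027-03-05, which is the last day of the review period.
The date closing becomes effective: 10 calendar days after 2027-03-05 is 2027-03-15.

2027-03-15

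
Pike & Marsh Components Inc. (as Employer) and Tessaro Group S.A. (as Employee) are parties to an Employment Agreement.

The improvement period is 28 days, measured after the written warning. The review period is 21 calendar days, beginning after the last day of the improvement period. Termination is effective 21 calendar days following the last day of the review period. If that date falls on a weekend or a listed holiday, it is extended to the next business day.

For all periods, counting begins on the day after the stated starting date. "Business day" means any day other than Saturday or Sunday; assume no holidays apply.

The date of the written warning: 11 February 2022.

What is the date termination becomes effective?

The last day of the improvement period: 28 calendar days after 11 February 2022 is 11 March 2022.
The last day of the review period: 21 calendar days after 11 March 2022 is 1 April 2022.
The date termination becomes effective: 21 calendar days after 1 April 2022 is 22 April 2022. 22 April 2022 is a Friday, so no roll-forward applies.

22 April 2022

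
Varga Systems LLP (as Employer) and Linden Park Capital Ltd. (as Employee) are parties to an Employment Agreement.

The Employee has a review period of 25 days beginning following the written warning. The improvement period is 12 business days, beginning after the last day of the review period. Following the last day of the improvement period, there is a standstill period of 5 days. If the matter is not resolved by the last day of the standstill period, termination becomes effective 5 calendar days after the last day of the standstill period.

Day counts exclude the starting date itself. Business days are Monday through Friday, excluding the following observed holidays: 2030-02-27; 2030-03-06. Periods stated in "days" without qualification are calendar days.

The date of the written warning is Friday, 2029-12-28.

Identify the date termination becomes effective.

The last day of the review period: 2029-12-28 + 25 days = 2030-01-22.
The last day of the improvement period: counting 12 business days from Tuesday, 2030-01-22 (Jan 23, Jan 24, Jan 25, Jan 28, …, Feb 5, Feb 6, Feb 7, skipping weekends) reaches Thursday, 2030-02-07.
The last day of the standstill period: 5 calendar days after 2030-02-07 is 2030-02-12.
The date termination becomes effective: 5 calendar days after 2030-02-12 is 2030-02-17.

2030-02-17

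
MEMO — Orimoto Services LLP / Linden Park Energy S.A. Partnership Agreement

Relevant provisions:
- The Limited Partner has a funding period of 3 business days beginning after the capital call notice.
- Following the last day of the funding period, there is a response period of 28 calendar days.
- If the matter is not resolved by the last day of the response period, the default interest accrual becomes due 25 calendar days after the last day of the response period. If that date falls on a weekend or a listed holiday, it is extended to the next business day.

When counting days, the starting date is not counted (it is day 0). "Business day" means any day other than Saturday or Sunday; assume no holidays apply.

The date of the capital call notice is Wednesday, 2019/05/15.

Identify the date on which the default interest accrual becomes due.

The last day of the funding period: counting 3 business days from Wednesday, 2019/05/15 (May 16, May 17, May 20, skipping weekends) reaches Monday, 2019/05/20.
The last day of the response period: 28 calendar days after 2019/05/20 is 2019/06/17.
The date on which the default interest accrual becomes due: 2019/06/17 + 25 days = 2019/07/12. 2019/07/12 is a Friday, so no roll-forward applies.

2019/07/12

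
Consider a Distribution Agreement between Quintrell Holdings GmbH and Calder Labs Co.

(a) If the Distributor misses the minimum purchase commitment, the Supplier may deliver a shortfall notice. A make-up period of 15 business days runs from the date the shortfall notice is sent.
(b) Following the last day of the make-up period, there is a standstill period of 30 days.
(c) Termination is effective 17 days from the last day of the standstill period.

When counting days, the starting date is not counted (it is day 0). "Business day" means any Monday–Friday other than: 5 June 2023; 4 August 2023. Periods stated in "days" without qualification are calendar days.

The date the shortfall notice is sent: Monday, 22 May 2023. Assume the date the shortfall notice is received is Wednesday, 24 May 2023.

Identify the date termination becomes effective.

The last day of the make-up period: counting 15 business days from Monday, 22 May 2023 (May 23, May 24, May 25, May 26, …, Jun 9, Jun 12, Jun 13, skipping weekends and the listed holiday on Jun 5) reaches Tuesday, 13 June 2023.
The last day of the standstill period: 30 calendar days after 13 June 2023 is 13 July 2023.
Adding 17 calendar days to 13 July 2023 gives 30 July 2023, which is the date termination becomes effective.

30 July 2023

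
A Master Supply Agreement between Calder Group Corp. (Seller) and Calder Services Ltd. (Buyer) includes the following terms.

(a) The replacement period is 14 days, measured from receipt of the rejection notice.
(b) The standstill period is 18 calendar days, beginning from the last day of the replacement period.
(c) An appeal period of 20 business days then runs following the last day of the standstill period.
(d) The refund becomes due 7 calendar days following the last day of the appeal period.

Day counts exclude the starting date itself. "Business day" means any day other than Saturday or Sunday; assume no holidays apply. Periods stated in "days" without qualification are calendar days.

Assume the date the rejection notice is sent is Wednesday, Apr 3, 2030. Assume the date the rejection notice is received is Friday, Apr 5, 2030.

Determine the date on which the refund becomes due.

The last day of the replacement period: 14 calendar days after Apr 5, 2030 is Apr 19, 2030.
The last day of the standstill period: 18 calendar days after Apr 19, 2030 is May 7, 2030.
The last day of the appeal period: counting 20 business days from Tuesday, May 7, 2030 (May 8, May 9, May 10, May 13, …, May 31, Jun 3, Jun 4, skipping weekends) reaches Tuesday, Jun 4, 2030.
Adding 7 calendar days to Jun 4, 2030 gives Jun 11, 2030, which is the date on which the refund becomes due.

Jun 11, 2030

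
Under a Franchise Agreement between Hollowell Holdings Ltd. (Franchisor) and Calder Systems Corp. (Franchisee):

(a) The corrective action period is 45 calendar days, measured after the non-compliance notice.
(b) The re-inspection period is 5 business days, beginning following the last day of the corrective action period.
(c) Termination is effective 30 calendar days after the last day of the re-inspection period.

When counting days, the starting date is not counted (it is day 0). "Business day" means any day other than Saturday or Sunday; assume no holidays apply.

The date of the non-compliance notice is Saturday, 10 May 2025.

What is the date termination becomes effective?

31 July 2025

Adding 45 calendar days to 10 May 2025 gives 24 June 2025, which is the last day of the corrective action period.
From Tuesday, 24 June 2025, 5 business days (Jun 25, Jun 26, Jun 27, Jun 30, Jul 1, skipping weekends) brings us to Tuesday, 1 July 2025, which is the last day of the re-inspection period.
The date termination becomes effective: 1 July 2025 + 30 days = 31 July 2025.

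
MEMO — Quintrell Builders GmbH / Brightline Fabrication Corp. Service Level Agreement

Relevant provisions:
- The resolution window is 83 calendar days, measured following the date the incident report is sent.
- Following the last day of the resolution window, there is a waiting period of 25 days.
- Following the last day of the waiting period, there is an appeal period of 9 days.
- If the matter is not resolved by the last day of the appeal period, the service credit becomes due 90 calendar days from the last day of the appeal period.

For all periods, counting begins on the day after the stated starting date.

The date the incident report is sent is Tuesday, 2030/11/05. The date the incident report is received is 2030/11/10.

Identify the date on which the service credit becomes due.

The last day of the resolution window: 2030/11/05 + 83 days = 2031/01/27.
The last day of the waiting period: 2031/01/27 + 25 days = 2031/02/21.
Adding 9 calendar days to 2031/02/21 gives 2031/03/02, which is the last day of the appeal period.
The date on which the service credit becomes due: 2031/03/02 + 90 days = 2031/05/31.

2031/05/31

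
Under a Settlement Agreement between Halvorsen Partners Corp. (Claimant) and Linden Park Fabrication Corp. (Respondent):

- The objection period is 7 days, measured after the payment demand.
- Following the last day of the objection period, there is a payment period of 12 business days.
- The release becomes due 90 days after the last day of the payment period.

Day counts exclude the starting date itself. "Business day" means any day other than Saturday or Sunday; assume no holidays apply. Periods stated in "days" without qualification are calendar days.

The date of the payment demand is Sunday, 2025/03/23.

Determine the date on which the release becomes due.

The last day of the objection period: 2025/03/23 + 7 days = 2025/03/30.
The last day of the payment period: 12 business days after Sunday, 2025/03/30, skipping weekends — Mar 31, Apr 1, Apr 2, Apr 3, …, Apr 11, Apr 14, Apr 15 — lands on Tuesday, 2025/04/15.
Adding 90 calendar days to 2025/04/15 gives 2025/07/14, which is the date on which the release becomes due.

2025/07/14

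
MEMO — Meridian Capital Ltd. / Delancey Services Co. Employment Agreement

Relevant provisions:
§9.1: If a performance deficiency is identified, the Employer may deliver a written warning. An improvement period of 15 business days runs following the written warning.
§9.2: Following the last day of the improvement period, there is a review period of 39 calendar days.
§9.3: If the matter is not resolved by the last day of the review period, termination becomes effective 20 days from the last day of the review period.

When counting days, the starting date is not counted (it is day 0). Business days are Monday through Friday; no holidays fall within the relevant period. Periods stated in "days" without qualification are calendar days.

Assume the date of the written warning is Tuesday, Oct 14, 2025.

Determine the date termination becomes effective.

Jan 2, 2026

The last day of the improvement period: counting 15 business days from Tuesday, Oct 14, 2025 (Oct 15, Oct 16, Oct 17, Oct 20, …, Oct 31, Nov 3, Nov 4, skipping weekends) reaches Tuesday, Nov 4, 2025.
The last day of the review period: Nov 4, 2025 + 39 days = Dec 13, 2025.
The date termination becomes effective: Dec 13, 2025 + 20 days = Jan 2, 2026.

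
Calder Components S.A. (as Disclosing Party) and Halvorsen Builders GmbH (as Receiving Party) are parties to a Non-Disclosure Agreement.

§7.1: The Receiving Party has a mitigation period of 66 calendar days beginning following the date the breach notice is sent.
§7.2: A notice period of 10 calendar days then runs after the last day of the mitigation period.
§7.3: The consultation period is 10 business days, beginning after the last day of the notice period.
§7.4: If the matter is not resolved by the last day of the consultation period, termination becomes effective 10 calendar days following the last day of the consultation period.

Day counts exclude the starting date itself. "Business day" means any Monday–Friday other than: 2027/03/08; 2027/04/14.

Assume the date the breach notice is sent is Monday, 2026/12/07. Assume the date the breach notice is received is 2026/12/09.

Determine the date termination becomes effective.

2027/03/15

The last day of the mitigation period: 66 calendar days after 2026/12/07 is 2027/02/11.
Adding 10 calendar days to 2027/02/11 gives 2027/02/21, which is the last day of the notice period.
From Sunday, 2027/02/21, 10 business days (Feb 22, Feb 23, Feb 24, Feb 25, Feb 26, Mar 1, Mar 2, Mar 3, Mar 4, Mar 5, skipping weekends) brings us to Friday, 2027/03/05, which is the last day of the consultation period.
Adding 10 calendar days to 2027/03/05 gives 2027/03/15, which is the date termination becomes effective.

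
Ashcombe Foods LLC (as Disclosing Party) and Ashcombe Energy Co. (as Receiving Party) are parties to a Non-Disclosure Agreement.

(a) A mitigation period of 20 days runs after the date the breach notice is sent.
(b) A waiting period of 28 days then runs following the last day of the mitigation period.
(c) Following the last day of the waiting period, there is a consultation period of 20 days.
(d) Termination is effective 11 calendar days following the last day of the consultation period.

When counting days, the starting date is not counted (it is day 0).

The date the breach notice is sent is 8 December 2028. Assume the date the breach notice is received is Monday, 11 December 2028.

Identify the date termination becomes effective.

The last day of the mitigation period: 8 December 2028 + 20 days = 28 December 2028.
The last day of the waiting period: 28 calendar days after 28 December 2028 is 25 January 2029.
Adding 20 calendar days to 25 January 2029 gives 14 February 2029, which is the last day of the consultation period.
Adding 11 calendar days to 14 February 2029 gives 25 February 2029, which is the date termination becomes effective.

25 February 2029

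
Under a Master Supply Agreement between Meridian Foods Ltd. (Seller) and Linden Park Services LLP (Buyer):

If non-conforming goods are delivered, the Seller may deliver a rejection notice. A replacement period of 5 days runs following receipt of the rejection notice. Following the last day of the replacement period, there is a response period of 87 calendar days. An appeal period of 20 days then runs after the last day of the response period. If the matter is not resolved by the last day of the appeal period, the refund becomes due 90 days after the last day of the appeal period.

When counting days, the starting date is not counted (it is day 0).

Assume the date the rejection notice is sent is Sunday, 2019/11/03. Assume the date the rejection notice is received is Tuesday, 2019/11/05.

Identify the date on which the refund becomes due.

2020/05/25

The last day of the replacement period: 2019/11/05 + 5 days = 2019/11/10.
The last day of the response period: 2019/11/10 + 87 days = 2020/02/05.
The last day of the appeal period: 20 calendar days after 2020/02/05 is 2020/02/25.
Adding 90 calendar days to 2020/02/25 gives 2020/05/25, which is the date on which the refund becomes due.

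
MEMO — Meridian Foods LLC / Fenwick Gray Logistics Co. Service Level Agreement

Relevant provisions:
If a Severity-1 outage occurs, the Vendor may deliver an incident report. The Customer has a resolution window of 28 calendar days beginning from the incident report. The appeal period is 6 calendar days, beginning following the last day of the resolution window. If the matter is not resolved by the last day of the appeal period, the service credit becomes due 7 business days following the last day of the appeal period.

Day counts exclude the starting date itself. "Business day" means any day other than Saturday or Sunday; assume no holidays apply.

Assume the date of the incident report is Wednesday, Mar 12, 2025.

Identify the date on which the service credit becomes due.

The last day of the resolution window: Mar 12, 2025 + 28 days = Apr 9, 2025.
Adding 6 calendar days to Apr 9, 2025 gives Apr 15, 2025, which is the last day of the appeal period.
The date on which the service credit becomes due: counting 7 business days from Tuesday, Apr 15, 2025 (Apr 16, Apr 17, Apr 18, Apr 21, Apr 22, Apr 23, Apr 24, skipping weekends) reaches Thursday, Apr 24, 2025.

Apr 24, 2025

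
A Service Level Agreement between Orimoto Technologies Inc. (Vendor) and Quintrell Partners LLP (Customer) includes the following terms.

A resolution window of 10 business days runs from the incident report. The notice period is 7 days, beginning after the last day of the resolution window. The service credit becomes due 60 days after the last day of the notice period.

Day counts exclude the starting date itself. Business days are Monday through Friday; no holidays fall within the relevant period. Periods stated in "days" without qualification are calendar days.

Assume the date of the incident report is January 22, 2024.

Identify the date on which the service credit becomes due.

April 12, 2024

The last day of the resolution window: 10 business days after Monday, January 22, 2024, skipping weekends — Jan 23, Jan 24, Jan 25, Jan 26, Jan 29, Jan 30, Jan 31, Feb 1, Feb 2, Feb 5 — lands on Monday, February 5, 2024.
The last day of the notice period: 7 calendar days after February 5, 2024 is February 12, 2024.
The date on which the service credit becomes due: 60 calendar days after February 12, 2024 is April 12, 2024.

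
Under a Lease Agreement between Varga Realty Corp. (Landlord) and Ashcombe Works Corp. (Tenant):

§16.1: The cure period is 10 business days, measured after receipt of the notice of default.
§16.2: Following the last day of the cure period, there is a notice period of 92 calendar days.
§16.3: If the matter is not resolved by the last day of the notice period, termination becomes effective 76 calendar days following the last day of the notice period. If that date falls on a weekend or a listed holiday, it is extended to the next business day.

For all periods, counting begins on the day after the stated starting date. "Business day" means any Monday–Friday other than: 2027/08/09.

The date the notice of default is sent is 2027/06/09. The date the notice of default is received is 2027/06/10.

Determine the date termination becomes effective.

2027/12/09

From Thursday, 2027/06/10, 10 business days (Jun 11, Jun 14, Jun 15, Jun 16, Jun 17, Jun 18, Jun 21, Jun 22, Jun 23, Jun 24, skipping weekends) brings us to Thursday, 2027/06/24, which is the last day of the cure period.
The last day of the notice period: 2027/06/24 + 92 days = 2027/09/24.
The date termination becomes effective: 2027/09/24 + 76 days = 2027/12/09. 2027/12/09 is a Thursday and is not a listed holiday, so no roll-forward applies.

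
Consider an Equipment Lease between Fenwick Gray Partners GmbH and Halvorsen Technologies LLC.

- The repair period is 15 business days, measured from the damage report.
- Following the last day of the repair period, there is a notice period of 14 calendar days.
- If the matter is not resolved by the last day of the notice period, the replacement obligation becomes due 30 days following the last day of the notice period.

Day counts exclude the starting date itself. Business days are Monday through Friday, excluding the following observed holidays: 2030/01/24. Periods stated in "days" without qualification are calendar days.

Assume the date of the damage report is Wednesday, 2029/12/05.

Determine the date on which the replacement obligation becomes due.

2030/02/08

The last day of the repair period: counting 15 business days from Wednesday, 2029/12/05 (Dec 6, Dec 7, Dec 10, Dec 11, …, Dec 24, Dec 25, Dec 26, skipping weekends) reaches Wednesday, 2029/12/26.
Adding 14 calendar days to 2029/12/26 gives 2030/01/09, which is the last day of the notice period.
Adding 30 calendar days to 2030/01/09 gives 2030/02/08, which is the date on which the replacement obligation becomes due.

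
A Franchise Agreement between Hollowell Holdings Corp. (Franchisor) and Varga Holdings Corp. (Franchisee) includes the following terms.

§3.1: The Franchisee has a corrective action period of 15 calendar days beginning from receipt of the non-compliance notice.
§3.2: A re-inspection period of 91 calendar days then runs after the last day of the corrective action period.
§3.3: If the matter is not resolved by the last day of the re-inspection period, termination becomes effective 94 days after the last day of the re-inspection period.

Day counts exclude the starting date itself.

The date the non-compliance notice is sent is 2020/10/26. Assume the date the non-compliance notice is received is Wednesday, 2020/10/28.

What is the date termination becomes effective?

2021/05/16

The last day of the corrective action period: 2020/10/28 + 15 days = 2020/11/12.
The last day of the re-inspection period: 2020/11/12 + 91 days = 2021/02/11.
The date termination becomes effective: 94 calendar days after 2021/02/11 is 2021/05/16.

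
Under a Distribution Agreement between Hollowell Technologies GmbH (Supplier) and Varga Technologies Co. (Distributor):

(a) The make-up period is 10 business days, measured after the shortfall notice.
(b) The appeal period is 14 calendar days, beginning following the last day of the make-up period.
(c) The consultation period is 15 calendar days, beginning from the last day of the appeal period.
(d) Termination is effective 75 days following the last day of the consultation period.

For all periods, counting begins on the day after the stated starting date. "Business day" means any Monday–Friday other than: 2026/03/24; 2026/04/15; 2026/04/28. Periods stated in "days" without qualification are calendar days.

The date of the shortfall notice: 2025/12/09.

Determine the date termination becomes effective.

2026/04/06

From Tuesday, 2025/12/09, 10 business days (Dec 10, Dec 11, Dec 12, Dec 15, Dec 16, Dec 17, Dec 18, Dec 19, Dec 22, Dec 23, skipping weekends) brings us to Tuesday, 2025/12/23, which is the last day of the make-up period.
The last day of the appeal period: 14 calendar days after 2025/12/23 is 2026/01/06.
The last day of the consultation period: 2026/01/06 + 15 days = 2026/01/21.
Adding 75 calendar days to 2026/01/21 gives 2026/04/06, which is the date termination becomes effective.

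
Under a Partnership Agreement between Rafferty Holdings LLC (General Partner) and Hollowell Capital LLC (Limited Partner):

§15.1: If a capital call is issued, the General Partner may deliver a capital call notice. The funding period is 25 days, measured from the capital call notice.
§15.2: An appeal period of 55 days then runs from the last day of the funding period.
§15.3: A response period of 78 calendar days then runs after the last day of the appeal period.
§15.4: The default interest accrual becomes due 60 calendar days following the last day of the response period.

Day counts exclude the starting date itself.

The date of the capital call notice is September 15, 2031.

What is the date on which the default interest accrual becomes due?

The last day of the funding period: September 15, 2031 + 25 days = October 10, 2031.
Adding 55 calendar days to October 10, 2031 gives December 4, 2031, which is the last day of the appeal period.
The last day of the response period: 78 calendar days after December 4, 2031 is February 20, 2032.
Adding 60 calendar days to February 20, 2032 gives April 20, 2032, which is the date on which the default interest accrual becomes due.

April 20, 2032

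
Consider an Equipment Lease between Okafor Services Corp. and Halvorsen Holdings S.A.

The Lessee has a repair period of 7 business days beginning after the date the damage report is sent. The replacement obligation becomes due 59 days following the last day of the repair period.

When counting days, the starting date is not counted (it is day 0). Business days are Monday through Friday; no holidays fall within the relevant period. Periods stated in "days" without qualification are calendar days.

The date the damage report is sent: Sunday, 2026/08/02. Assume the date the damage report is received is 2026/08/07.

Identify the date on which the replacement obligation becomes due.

2026/10/09

From Sunday, 2026/08/02, 7 business days (Aug 3, Aug 4, Aug 5, Aug 6, Aug 7, Aug 10, Aug 11, skipping weekends) brings us to Tuesday, 2026/08/11, which is the last day of the repair period.
The date on which the replacement obligation becomes due: 2026/08/11 + 59 days = 2026/10/09.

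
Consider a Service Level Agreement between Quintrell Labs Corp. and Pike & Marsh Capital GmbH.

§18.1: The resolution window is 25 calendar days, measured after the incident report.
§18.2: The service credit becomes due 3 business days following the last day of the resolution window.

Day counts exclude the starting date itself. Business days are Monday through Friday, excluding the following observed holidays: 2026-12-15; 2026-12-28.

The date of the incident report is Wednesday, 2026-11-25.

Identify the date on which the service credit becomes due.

2026-12-23

Adding 25 calendar days to 2026-11-25 gives 2026-12-20, which is the last day of the resolution window.
The date on which the service credit becomes due: 3 business days after Sunday, 2026-12-20, skipping weekends — Dec 21, Dec 22, Dec 23 — lands on Wednesday, 2026-12-23.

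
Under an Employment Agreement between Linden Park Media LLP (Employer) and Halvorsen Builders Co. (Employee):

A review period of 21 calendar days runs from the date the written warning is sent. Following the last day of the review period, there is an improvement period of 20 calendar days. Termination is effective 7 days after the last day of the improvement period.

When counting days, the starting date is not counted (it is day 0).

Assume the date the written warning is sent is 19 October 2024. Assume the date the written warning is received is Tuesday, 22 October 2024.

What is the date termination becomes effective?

The last day of the review period: 21 calendar days after 19 October 2024 is 9 November 2024.
The last day of the improvement period: 20 calendar days after 9 November 2024 is 29 November 2024.
The date termination becomes effective: 29 November 2024 + 7 days = 6 December 2024.

6 December 2024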